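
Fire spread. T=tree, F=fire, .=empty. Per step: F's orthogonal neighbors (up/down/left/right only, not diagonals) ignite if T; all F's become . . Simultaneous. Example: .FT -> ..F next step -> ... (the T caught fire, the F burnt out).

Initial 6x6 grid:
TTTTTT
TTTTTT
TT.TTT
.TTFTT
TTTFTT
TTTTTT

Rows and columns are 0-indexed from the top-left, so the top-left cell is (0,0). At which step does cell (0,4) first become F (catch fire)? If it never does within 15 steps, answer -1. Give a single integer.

Step 1: cell (0,4)='T' (+6 fires, +2 burnt)
Step 2: cell (0,4)='T' (+8 fires, +6 burnt)
Step 3: cell (0,4)='T' (+8 fires, +8 burnt)
Step 4: cell (0,4)='F' (+6 fires, +8 burnt)
  -> target ignites at step 4
Step 5: cell (0,4)='.' (+3 fires, +6 burnt)
Step 6: cell (0,4)='.' (+1 fires, +3 burnt)
Step 7: cell (0,4)='.' (+0 fires, +1 burnt)
  fire out at step 7

4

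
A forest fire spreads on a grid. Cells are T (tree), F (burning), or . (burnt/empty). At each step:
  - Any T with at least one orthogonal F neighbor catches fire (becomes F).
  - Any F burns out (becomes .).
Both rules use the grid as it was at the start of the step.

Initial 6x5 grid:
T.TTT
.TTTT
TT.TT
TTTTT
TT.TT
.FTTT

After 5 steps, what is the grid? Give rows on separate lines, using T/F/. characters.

Step 1: 2 trees catch fire, 1 burn out
  T.TTT
  .TTTT
  TT.TT
  TTTTT
  TF.TT
  ..FTT
Step 2: 3 trees catch fire, 2 burn out
  T.TTT
  .TTTT
  TT.TT
  TFTTT
  F..TT
  ...FT
Step 3: 5 trees catch fire, 3 burn out
  T.TTT
  .TTTT
  TF.TT
  F.FTT
  ...FT
  ....F
Step 4: 4 trees catch fire, 5 burn out
  T.TTT
  .FTTT
  F..TT
  ...FT
  ....F
  .....
Step 5: 3 trees catch fire, 4 burn out
  T.TTT
  ..FTT
  ...FT
  ....F
  .....
  .....

T.TTT
..FTT
...FT
....F
.....
.....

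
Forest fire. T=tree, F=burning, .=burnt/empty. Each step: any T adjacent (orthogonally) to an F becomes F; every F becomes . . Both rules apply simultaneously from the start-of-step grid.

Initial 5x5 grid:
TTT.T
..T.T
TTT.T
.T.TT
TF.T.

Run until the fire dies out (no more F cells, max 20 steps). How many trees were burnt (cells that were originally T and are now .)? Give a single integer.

Step 1: +2 fires, +1 burnt (F count now 2)
Step 2: +1 fires, +2 burnt (F count now 1)
Step 3: +2 fires, +1 burnt (F count now 2)
Step 4: +1 fires, +2 burnt (F count now 1)
Step 5: +1 fires, +1 burnt (F count now 1)
Step 6: +1 fires, +1 burnt (F count now 1)
Step 7: +1 fires, +1 burnt (F count now 1)
Step 8: +0 fires, +1 burnt (F count now 0)
Fire out after step 8
Initially T: 15, now '.': 19
Total burnt (originally-T cells now '.'): 9

Answer: 9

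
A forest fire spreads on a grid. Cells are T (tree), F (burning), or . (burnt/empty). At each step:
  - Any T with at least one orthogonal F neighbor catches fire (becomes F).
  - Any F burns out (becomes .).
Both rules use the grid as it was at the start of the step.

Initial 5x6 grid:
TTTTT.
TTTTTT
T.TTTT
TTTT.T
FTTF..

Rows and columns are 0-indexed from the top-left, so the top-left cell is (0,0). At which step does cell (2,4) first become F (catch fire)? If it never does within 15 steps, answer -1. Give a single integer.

Step 1: cell (2,4)='T' (+4 fires, +2 burnt)
Step 2: cell (2,4)='T' (+4 fires, +4 burnt)
Step 3: cell (2,4)='F' (+4 fires, +4 burnt)
  -> target ignites at step 3
Step 4: cell (2,4)='.' (+6 fires, +4 burnt)
Step 5: cell (2,4)='.' (+5 fires, +6 burnt)
Step 6: cell (2,4)='.' (+0 fires, +5 burnt)
  fire out at step 6

3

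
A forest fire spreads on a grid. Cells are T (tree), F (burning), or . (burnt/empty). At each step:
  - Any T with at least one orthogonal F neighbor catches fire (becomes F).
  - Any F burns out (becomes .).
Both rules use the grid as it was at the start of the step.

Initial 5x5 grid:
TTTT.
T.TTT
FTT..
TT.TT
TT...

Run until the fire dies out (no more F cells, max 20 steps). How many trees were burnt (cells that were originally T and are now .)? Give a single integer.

Answer: 14

Derivation:
Step 1: +3 fires, +1 burnt (F count now 3)
Step 2: +4 fires, +3 burnt (F count now 4)
Step 3: +3 fires, +4 burnt (F count now 3)
Step 4: +2 fires, +3 burnt (F count now 2)
Step 5: +2 fires, +2 burnt (F count now 2)
Step 6: +0 fires, +2 burnt (F count now 0)
Fire out after step 6
Initially T: 16, now '.': 23
Total burnt (originally-T cells now '.'): 14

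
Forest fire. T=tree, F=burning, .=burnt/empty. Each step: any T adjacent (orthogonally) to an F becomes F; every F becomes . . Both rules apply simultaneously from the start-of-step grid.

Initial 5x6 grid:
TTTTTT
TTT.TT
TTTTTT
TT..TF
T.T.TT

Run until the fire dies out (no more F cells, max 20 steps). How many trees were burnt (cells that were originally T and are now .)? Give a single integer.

Step 1: +3 fires, +1 burnt (F count now 3)
Step 2: +3 fires, +3 burnt (F count now 3)
Step 3: +3 fires, +3 burnt (F count now 3)
Step 4: +2 fires, +3 burnt (F count now 2)
Step 5: +3 fires, +2 burnt (F count now 3)
Step 6: +4 fires, +3 burnt (F count now 4)
Step 7: +3 fires, +4 burnt (F count now 3)
Step 8: +2 fires, +3 burnt (F count now 2)
Step 9: +0 fires, +2 burnt (F count now 0)
Fire out after step 9
Initially T: 24, now '.': 29
Total burnt (originally-T cells now '.'): 23

Answer: 23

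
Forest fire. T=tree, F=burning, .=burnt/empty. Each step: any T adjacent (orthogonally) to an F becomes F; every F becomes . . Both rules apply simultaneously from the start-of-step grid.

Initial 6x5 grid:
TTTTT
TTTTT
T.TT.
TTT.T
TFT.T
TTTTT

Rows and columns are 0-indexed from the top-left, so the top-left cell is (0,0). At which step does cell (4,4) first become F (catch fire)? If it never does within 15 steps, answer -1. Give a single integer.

Step 1: cell (4,4)='T' (+4 fires, +1 burnt)
Step 2: cell (4,4)='T' (+4 fires, +4 burnt)
Step 3: cell (4,4)='T' (+3 fires, +4 burnt)
Step 4: cell (4,4)='T' (+4 fires, +3 burnt)
Step 5: cell (4,4)='F' (+5 fires, +4 burnt)
  -> target ignites at step 5
Step 6: cell (4,4)='.' (+4 fires, +5 burnt)
Step 7: cell (4,4)='.' (+1 fires, +4 burnt)
Step 8: cell (4,4)='.' (+0 fires, +1 burnt)
  fire out at step 8

5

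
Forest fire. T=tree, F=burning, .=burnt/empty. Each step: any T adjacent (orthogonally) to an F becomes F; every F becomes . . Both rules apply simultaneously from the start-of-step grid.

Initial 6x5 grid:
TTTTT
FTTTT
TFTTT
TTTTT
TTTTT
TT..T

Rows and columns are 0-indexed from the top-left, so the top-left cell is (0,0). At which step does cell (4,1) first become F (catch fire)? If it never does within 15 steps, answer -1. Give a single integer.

Step 1: cell (4,1)='T' (+5 fires, +2 burnt)
Step 2: cell (4,1)='F' (+6 fires, +5 burnt)
  -> target ignites at step 2
Step 3: cell (4,1)='.' (+7 fires, +6 burnt)
Step 4: cell (4,1)='.' (+5 fires, +7 burnt)
Step 5: cell (4,1)='.' (+2 fires, +5 burnt)
Step 6: cell (4,1)='.' (+1 fires, +2 burnt)
Step 7: cell (4,1)='.' (+0 fires, +1 burnt)
  fire out at step 7

2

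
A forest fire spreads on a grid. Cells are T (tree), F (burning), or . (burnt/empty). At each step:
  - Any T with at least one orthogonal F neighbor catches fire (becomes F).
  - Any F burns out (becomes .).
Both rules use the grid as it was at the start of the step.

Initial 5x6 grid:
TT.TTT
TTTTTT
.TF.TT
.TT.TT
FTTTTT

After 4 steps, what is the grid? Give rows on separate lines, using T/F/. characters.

Step 1: 4 trees catch fire, 2 burn out
  TT.TTT
  TTFTTT
  .F..TT
  .TF.TT
  .FTTTT
Step 2: 4 trees catch fire, 4 burn out
  TT.TTT
  TF.FTT
  ....TT
  .F..TT
  ..FTTT
Step 3: 5 trees catch fire, 4 burn out
  TF.FTT
  F...FT
  ....TT
  ....TT
  ...FTT
Step 4: 5 trees catch fire, 5 burn out
  F...FT
  .....F
  ....FT
  ....TT
  ....FT

F...FT
.....F
....FT
....TT
....FT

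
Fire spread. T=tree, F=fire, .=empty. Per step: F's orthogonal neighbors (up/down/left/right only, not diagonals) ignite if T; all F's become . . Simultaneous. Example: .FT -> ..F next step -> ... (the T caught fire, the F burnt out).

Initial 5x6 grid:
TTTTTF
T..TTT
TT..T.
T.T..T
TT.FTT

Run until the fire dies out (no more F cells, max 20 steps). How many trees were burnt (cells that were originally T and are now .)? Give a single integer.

Step 1: +3 fires, +2 burnt (F count now 3)
Step 2: +3 fires, +3 burnt (F count now 3)
Step 3: +4 fires, +3 burnt (F count now 4)
Step 4: +1 fires, +4 burnt (F count now 1)
Step 5: +1 fires, +1 burnt (F count now 1)
Step 6: +1 fires, +1 burnt (F count now 1)
Step 7: +1 fires, +1 burnt (F count now 1)
Step 8: +2 fires, +1 burnt (F count now 2)
Step 9: +1 fires, +2 burnt (F count now 1)
Step 10: +1 fires, +1 burnt (F count now 1)
Step 11: +0 fires, +1 burnt (F count now 0)
Fire out after step 11
Initially T: 19, now '.': 29
Total burnt (originally-T cells now '.'): 18

Answer: 18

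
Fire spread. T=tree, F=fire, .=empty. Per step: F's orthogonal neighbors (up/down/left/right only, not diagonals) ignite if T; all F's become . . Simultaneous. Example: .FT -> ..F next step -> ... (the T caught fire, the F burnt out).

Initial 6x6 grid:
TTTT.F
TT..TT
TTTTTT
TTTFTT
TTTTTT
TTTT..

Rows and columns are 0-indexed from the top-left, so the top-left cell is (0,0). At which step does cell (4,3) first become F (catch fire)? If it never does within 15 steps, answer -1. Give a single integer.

Step 1: cell (4,3)='F' (+5 fires, +2 burnt)
  -> target ignites at step 1
Step 2: cell (4,3)='.' (+9 fires, +5 burnt)
Step 3: cell (4,3)='.' (+5 fires, +9 burnt)
Step 4: cell (4,3)='.' (+4 fires, +5 burnt)
Step 5: cell (4,3)='.' (+3 fires, +4 burnt)
Step 6: cell (4,3)='.' (+2 fires, +3 burnt)
Step 7: cell (4,3)='.' (+1 fires, +2 burnt)
Step 8: cell (4,3)='.' (+0 fires, +1 burnt)
  fire out at step 8

1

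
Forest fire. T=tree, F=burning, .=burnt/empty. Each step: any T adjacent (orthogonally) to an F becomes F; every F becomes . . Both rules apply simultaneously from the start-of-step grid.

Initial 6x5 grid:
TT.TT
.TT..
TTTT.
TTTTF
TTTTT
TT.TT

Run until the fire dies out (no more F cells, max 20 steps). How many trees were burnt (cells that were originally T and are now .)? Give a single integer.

Step 1: +2 fires, +1 burnt (F count now 2)
Step 2: +4 fires, +2 burnt (F count now 4)
Step 3: +4 fires, +4 burnt (F count now 4)
Step 4: +4 fires, +4 burnt (F count now 4)
Step 5: +4 fires, +4 burnt (F count now 4)
Step 6: +2 fires, +4 burnt (F count now 2)
Step 7: +1 fires, +2 burnt (F count now 1)
Step 8: +0 fires, +1 burnt (F count now 0)
Fire out after step 8
Initially T: 23, now '.': 28
Total burnt (originally-T cells now '.'): 21

Answer: 21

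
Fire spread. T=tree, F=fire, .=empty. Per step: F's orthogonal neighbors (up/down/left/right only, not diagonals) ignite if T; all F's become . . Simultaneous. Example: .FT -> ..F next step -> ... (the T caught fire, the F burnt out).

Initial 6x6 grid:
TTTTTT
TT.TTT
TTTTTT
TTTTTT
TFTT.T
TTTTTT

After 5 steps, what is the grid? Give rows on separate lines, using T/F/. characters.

Step 1: 4 trees catch fire, 1 burn out
  TTTTTT
  TT.TTT
  TTTTTT
  TFTTTT
  F.FT.T
  TFTTTT
Step 2: 6 trees catch fire, 4 burn out
  TTTTTT
  TT.TTT
  TFTTTT
  F.FTTT
  ...F.T
  F.FTTT
Step 3: 5 trees catch fire, 6 burn out
  TTTTTT
  TF.TTT
  F.FTTT
  ...FTT
  .....T
  ...FTT
Step 4: 5 trees catch fire, 5 burn out
  TFTTTT
  F..TTT
  ...FTT
  ....FT
  .....T
  ....FT
Step 5: 6 trees catch fire, 5 burn out
  F.FTTT
  ...FTT
  ....FT
  .....F
  .....T
  .....F

F.FTTT
...FTT
....FT
.....F
.....T
.....F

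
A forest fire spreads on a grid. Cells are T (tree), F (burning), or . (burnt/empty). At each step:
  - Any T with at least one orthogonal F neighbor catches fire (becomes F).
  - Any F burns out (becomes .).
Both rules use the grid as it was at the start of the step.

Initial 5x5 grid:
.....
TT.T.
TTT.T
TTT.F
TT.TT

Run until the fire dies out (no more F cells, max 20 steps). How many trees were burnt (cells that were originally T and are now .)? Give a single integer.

Answer: 3

Derivation:
Step 1: +2 fires, +1 burnt (F count now 2)
Step 2: +1 fires, +2 burnt (F count now 1)
Step 3: +0 fires, +1 burnt (F count now 0)
Fire out after step 3
Initially T: 14, now '.': 14
Total burnt (originally-T cells now '.'): 3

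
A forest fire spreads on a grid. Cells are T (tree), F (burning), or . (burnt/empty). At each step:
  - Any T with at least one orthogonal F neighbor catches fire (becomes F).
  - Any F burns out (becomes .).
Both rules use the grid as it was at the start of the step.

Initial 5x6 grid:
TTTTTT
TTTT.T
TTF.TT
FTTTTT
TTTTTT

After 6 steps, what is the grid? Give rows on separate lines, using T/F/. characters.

Step 1: 6 trees catch fire, 2 burn out
  TTTTTT
  TTFT.T
  FF..TT
  .FFTTT
  FTTTTT
Step 2: 7 trees catch fire, 6 burn out
  TTFTTT
  FF.F.T
  ....TT
  ...FTT
  .FFTTT
Step 3: 5 trees catch fire, 7 burn out
  FF.FTT
  .....T
  ....TT
  ....FT
  ...FTT
Step 4: 4 trees catch fire, 5 burn out
  ....FT
  .....T
  ....FT
  .....F
  ....FT
Step 5: 3 trees catch fire, 4 burn out
  .....F
  .....T
  .....F
  ......
  .....F
Step 6: 1 trees catch fire, 3 burn out
  ......
  .....F
  ......
  ......
  ......

......
.....F
......
......
......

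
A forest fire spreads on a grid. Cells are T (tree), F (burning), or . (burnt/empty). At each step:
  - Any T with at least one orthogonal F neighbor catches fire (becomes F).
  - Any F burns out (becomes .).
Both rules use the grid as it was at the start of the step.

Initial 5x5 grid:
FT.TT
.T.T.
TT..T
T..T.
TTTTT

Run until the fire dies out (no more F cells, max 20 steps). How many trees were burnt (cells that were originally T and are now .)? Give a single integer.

Answer: 11

Derivation:
Step 1: +1 fires, +1 burnt (F count now 1)
Step 2: +1 fires, +1 burnt (F count now 1)
Step 3: +1 fires, +1 burnt (F count now 1)
Step 4: +1 fires, +1 burnt (F count now 1)
Step 5: +1 fires, +1 burnt (F count now 1)
Step 6: +1 fires, +1 burnt (F count now 1)
Step 7: +1 fires, +1 burnt (F count now 1)
Step 8: +1 fires, +1 burnt (F count now 1)
Step 9: +1 fires, +1 burnt (F count now 1)
Step 10: +2 fires, +1 burnt (F count now 2)
Step 11: +0 fires, +2 burnt (F count now 0)
Fire out after step 11
Initially T: 15, now '.': 21
Total burnt (originally-T cells now '.'): 11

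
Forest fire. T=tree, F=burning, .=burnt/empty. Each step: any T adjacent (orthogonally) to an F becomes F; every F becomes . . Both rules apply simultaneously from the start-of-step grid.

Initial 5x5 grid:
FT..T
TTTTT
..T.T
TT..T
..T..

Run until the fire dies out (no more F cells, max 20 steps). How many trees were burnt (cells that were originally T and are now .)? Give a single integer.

Answer: 10

Derivation:
Step 1: +2 fires, +1 burnt (F count now 2)
Step 2: +1 fires, +2 burnt (F count now 1)
Step 3: +1 fires, +1 burnt (F count now 1)
Step 4: +2 fires, +1 burnt (F count now 2)
Step 5: +1 fires, +2 burnt (F count now 1)
Step 6: +2 fires, +1 burnt (F count now 2)
Step 7: +1 fires, +2 burnt (F count now 1)
Step 8: +0 fires, +1 burnt (F count now 0)
Fire out after step 8
Initially T: 13, now '.': 22
Total burnt (originally-T cells now '.'): 10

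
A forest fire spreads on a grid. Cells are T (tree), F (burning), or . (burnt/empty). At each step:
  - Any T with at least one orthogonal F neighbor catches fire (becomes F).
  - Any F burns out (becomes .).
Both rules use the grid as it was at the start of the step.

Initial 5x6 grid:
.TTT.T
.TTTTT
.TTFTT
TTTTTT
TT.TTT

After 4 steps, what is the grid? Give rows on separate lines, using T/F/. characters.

Step 1: 4 trees catch fire, 1 burn out
  .TTT.T
  .TTFTT
  .TF.FT
  TTTFTT
  TT.TTT
Step 2: 8 trees catch fire, 4 burn out
  .TTF.T
  .TF.FT
  .F...F
  TTF.FT
  TT.FTT
Step 3: 6 trees catch fire, 8 burn out
  .TF..T
  .F...F
  ......
  TF...F
  TT..FT
Step 4: 5 trees catch fire, 6 burn out
  .F...F
  ......
  ......
  F.....
  TF...F

.F...F
......
......
F.....
TF...F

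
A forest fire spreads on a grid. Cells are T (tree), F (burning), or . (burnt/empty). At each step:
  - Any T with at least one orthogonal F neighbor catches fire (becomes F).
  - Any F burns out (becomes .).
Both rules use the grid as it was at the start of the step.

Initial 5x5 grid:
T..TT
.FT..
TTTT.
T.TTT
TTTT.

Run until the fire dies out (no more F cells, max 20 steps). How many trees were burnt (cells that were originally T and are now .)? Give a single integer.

Step 1: +2 fires, +1 burnt (F count now 2)
Step 2: +2 fires, +2 burnt (F count now 2)
Step 3: +3 fires, +2 burnt (F count now 3)
Step 4: +3 fires, +3 burnt (F count now 3)
Step 5: +3 fires, +3 burnt (F count now 3)
Step 6: +0 fires, +3 burnt (F count now 0)
Fire out after step 6
Initially T: 16, now '.': 22
Total burnt (originally-T cells now '.'): 13

Answer: 13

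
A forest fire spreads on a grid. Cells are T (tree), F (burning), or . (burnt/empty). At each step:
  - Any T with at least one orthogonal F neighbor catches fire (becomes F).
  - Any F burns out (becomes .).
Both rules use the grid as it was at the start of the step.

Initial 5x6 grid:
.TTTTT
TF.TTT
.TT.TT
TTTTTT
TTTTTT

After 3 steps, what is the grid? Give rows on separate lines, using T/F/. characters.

Step 1: 3 trees catch fire, 1 burn out
  .FTTTT
  F..TTT
  .FT.TT
  TTTTTT
  TTTTTT
Step 2: 3 trees catch fire, 3 burn out
  ..FTTT
  ...TTT
  ..F.TT
  TFTTTT
  TTTTTT
Step 3: 4 trees catch fire, 3 burn out
  ...FTT
  ...TTT
  ....TT
  F.FTTT
  TFTTTT

...FTT
...TTT
....TT
F.FTTT
TFTTTT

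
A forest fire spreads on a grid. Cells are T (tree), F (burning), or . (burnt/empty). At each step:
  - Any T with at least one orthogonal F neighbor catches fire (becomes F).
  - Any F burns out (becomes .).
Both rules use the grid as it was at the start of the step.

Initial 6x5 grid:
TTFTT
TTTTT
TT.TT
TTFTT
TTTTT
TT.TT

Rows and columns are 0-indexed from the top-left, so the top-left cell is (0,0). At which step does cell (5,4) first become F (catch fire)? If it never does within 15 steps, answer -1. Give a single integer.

Step 1: cell (5,4)='T' (+6 fires, +2 burnt)
Step 2: cell (5,4)='T' (+10 fires, +6 burnt)
Step 3: cell (5,4)='T' (+8 fires, +10 burnt)
Step 4: cell (5,4)='F' (+2 fires, +8 burnt)
  -> target ignites at step 4
Step 5: cell (5,4)='.' (+0 fires, +2 burnt)
  fire out at step 5

4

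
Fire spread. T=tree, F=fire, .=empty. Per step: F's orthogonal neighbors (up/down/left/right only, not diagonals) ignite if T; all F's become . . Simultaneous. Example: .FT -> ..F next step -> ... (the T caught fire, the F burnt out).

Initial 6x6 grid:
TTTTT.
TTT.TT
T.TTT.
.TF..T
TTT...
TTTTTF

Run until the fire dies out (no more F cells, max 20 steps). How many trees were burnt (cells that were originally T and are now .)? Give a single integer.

Answer: 23

Derivation:
Step 1: +4 fires, +2 burnt (F count now 4)
Step 2: +5 fires, +4 burnt (F count now 5)
Step 3: +5 fires, +5 burnt (F count now 5)
Step 4: +5 fires, +5 burnt (F count now 5)
Step 5: +4 fires, +5 burnt (F count now 4)
Step 6: +0 fires, +4 burnt (F count now 0)
Fire out after step 6
Initially T: 24, now '.': 35
Total burnt (originally-T cells now '.'): 23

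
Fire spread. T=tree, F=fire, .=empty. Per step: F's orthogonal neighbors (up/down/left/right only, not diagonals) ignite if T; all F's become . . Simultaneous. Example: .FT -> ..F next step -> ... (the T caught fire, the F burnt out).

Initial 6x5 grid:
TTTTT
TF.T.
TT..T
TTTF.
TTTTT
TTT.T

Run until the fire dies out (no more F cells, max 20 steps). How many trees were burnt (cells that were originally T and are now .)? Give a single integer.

Answer: 21

Derivation:
Step 1: +5 fires, +2 burnt (F count now 5)
Step 2: +6 fires, +5 burnt (F count now 6)
Step 3: +5 fires, +6 burnt (F count now 5)
Step 4: +4 fires, +5 burnt (F count now 4)
Step 5: +1 fires, +4 burnt (F count now 1)
Step 6: +0 fires, +1 burnt (F count now 0)
Fire out after step 6
Initially T: 22, now '.': 29
Total burnt (originally-T cells now '.'): 21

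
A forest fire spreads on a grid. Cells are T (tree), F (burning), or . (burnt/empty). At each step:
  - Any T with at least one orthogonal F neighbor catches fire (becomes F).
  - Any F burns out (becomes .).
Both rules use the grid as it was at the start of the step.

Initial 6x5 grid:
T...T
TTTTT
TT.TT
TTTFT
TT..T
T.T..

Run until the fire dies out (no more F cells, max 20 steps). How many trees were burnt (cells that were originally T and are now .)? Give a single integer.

Step 1: +3 fires, +1 burnt (F count now 3)
Step 2: +4 fires, +3 burnt (F count now 4)
Step 3: +5 fires, +4 burnt (F count now 5)
Step 4: +4 fires, +5 burnt (F count now 4)
Step 5: +2 fires, +4 burnt (F count now 2)
Step 6: +1 fires, +2 burnt (F count now 1)
Step 7: +0 fires, +1 burnt (F count now 0)
Fire out after step 7
Initially T: 20, now '.': 29
Total burnt (originally-T cells now '.'): 19

Answer: 19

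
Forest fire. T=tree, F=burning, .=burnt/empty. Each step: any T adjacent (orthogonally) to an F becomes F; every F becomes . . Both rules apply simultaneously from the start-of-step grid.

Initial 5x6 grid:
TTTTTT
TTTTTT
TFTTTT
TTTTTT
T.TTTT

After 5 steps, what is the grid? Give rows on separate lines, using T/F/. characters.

Step 1: 4 trees catch fire, 1 burn out
  TTTTTT
  TFTTTT
  F.FTTT
  TFTTTT
  T.TTTT
Step 2: 6 trees catch fire, 4 burn out
  TFTTTT
  F.FTTT
  ...FTT
  F.FTTT
  T.TTTT
Step 3: 7 trees catch fire, 6 burn out
  F.FTTT
  ...FTT
  ....FT
  ...FTT
  F.FTTT
Step 4: 5 trees catch fire, 7 burn out
  ...FTT
  ....FT
  .....F
  ....FT
  ...FTT
Step 5: 4 trees catch fire, 5 burn out
  ....FT
  .....F
  ......
  .....F
  ....FT

....FT
.....F
......
.....F
....FT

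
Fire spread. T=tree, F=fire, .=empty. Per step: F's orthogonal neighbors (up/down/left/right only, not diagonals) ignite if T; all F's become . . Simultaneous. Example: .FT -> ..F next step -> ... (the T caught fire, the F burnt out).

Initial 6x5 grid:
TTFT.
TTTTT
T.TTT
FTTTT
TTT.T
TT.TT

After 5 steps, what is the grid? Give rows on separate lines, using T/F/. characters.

Step 1: 6 trees catch fire, 2 burn out
  TF.F.
  TTFTT
  F.TTT
  .FTTT
  FTT.T
  TT.TT
Step 2: 8 trees catch fire, 6 burn out
  F....
  FF.FT
  ..FTT
  ..FTT
  .FT.T
  FT.TT
Step 3: 5 trees catch fire, 8 burn out
  .....
  ....F
  ...FT
  ...FT
  ..F.T
  .F.TT
Step 4: 2 trees catch fire, 5 burn out
  .....
  .....
  ....F
  ....F
  ....T
  ...TT
Step 5: 1 trees catch fire, 2 burn out
  .....
  .....
  .....
  .....
  ....F
  ...TT

.....
.....
.....
.....
....F
...TT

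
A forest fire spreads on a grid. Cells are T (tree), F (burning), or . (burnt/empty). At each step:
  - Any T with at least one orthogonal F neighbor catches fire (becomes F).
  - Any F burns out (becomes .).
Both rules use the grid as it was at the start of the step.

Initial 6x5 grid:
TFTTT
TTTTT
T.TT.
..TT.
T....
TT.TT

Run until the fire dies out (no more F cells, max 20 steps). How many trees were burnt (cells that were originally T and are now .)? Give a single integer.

Answer: 14

Derivation:
Step 1: +3 fires, +1 burnt (F count now 3)
Step 2: +3 fires, +3 burnt (F count now 3)
Step 3: +4 fires, +3 burnt (F count now 4)
Step 4: +3 fires, +4 burnt (F count now 3)
Step 5: +1 fires, +3 burnt (F count now 1)
Step 6: +0 fires, +1 burnt (F count now 0)
Fire out after step 6
Initially T: 19, now '.': 25
Total burnt (originally-T cells now '.'): 14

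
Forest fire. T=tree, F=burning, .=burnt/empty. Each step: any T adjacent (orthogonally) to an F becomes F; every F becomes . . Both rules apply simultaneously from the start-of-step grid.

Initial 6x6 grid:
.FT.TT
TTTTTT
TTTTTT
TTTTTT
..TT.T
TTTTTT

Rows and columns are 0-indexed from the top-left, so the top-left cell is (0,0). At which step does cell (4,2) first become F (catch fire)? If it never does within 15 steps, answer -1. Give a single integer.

Step 1: cell (4,2)='T' (+2 fires, +1 burnt)
Step 2: cell (4,2)='T' (+3 fires, +2 burnt)
Step 3: cell (4,2)='T' (+4 fires, +3 burnt)
Step 4: cell (4,2)='T' (+4 fires, +4 burnt)
Step 5: cell (4,2)='F' (+5 fires, +4 burnt)
  -> target ignites at step 5
Step 6: cell (4,2)='.' (+5 fires, +5 burnt)
Step 7: cell (4,2)='.' (+3 fires, +5 burnt)
Step 8: cell (4,2)='.' (+3 fires, +3 burnt)
Step 9: cell (4,2)='.' (+1 fires, +3 burnt)
Step 10: cell (4,2)='.' (+0 fires, +1 burnt)
  fire out at step 10

5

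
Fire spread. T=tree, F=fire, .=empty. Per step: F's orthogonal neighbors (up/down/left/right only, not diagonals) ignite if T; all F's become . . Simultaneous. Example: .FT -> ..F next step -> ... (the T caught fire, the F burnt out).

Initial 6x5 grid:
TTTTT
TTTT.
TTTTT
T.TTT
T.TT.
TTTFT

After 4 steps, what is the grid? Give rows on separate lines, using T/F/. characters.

Step 1: 3 trees catch fire, 1 burn out
  TTTTT
  TTTT.
  TTTTT
  T.TTT
  T.TF.
  TTF.F
Step 2: 3 trees catch fire, 3 burn out
  TTTTT
  TTTT.
  TTTTT
  T.TFT
  T.F..
  TF...
Step 3: 4 trees catch fire, 3 burn out
  TTTTT
  TTTT.
  TTTFT
  T.F.F
  T....
  F....
Step 4: 4 trees catch fire, 4 burn out
  TTTTT
  TTTF.
  TTF.F
  T....
  F....
  .....

TTTTT
TTTF.
TTF.F
T....
F....
.....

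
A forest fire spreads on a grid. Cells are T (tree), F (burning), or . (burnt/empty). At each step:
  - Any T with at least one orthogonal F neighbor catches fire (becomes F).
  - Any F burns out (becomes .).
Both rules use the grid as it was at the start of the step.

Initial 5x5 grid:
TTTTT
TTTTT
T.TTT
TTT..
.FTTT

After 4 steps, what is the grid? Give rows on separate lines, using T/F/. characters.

Step 1: 2 trees catch fire, 1 burn out
  TTTTT
  TTTTT
  T.TTT
  TFT..
  ..FTT
Step 2: 3 trees catch fire, 2 burn out
  TTTTT
  TTTTT
  T.TTT
  F.F..
  ...FT
Step 3: 3 trees catch fire, 3 burn out
  TTTTT
  TTTTT
  F.FTT
  .....
  ....F
Step 4: 3 trees catch fire, 3 burn out
  TTTTT
  FTFTT
  ...FT
  .....
  .....

TTTTT
FTFTT
...FT
.....
.....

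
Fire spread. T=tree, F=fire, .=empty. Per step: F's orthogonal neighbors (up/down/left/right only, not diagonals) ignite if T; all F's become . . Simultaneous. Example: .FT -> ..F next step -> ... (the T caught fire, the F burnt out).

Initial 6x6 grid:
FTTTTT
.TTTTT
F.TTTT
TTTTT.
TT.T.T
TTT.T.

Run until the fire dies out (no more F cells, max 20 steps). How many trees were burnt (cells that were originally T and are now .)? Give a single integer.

Answer: 25

Derivation:
Step 1: +2 fires, +2 burnt (F count now 2)
Step 2: +4 fires, +2 burnt (F count now 4)
Step 3: +5 fires, +4 burnt (F count now 5)
Step 4: +5 fires, +5 burnt (F count now 5)
Step 5: +6 fires, +5 burnt (F count now 6)
Step 6: +2 fires, +6 burnt (F count now 2)
Step 7: +1 fires, +2 burnt (F count now 1)
Step 8: +0 fires, +1 burnt (F count now 0)
Fire out after step 8
Initially T: 27, now '.': 34
Total burnt (originally-T cells now '.'): 25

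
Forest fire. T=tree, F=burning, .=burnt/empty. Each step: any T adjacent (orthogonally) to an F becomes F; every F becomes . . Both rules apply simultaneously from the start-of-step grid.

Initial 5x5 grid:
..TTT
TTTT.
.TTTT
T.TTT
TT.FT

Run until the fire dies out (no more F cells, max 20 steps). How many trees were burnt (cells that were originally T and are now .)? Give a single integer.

Step 1: +2 fires, +1 burnt (F count now 2)
Step 2: +3 fires, +2 burnt (F count now 3)
Step 3: +3 fires, +3 burnt (F count now 3)
Step 4: +3 fires, +3 burnt (F count now 3)
Step 5: +3 fires, +3 burnt (F count now 3)
Step 6: +1 fires, +3 burnt (F count now 1)
Step 7: +0 fires, +1 burnt (F count now 0)
Fire out after step 7
Initially T: 18, now '.': 22
Total burnt (originally-T cells now '.'): 15

Answer: 15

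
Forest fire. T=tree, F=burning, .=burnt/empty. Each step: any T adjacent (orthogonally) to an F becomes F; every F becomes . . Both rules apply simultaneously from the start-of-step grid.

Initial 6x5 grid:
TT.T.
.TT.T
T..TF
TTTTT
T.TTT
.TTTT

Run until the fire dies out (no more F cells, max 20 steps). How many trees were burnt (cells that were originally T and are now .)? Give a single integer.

Step 1: +3 fires, +1 burnt (F count now 3)
Step 2: +2 fires, +3 burnt (F count now 2)
Step 3: +3 fires, +2 burnt (F count now 3)
Step 4: +3 fires, +3 burnt (F count now 3)
Step 5: +2 fires, +3 burnt (F count now 2)
Step 6: +3 fires, +2 burnt (F count now 3)
Step 7: +0 fires, +3 burnt (F count now 0)
Fire out after step 7
Initially T: 21, now '.': 25
Total burnt (originally-T cells now '.'): 16

Answer: 16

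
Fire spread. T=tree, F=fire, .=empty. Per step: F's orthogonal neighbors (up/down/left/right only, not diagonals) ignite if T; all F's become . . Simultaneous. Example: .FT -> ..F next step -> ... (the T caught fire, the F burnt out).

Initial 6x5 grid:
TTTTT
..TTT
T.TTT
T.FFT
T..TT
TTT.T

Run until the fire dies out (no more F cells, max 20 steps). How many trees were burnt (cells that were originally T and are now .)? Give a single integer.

Step 1: +4 fires, +2 burnt (F count now 4)
Step 2: +4 fires, +4 burnt (F count now 4)
Step 3: +4 fires, +4 burnt (F count now 4)
Step 4: +2 fires, +4 burnt (F count now 2)
Step 5: +1 fires, +2 burnt (F count now 1)
Step 6: +0 fires, +1 burnt (F count now 0)
Fire out after step 6
Initially T: 21, now '.': 24
Total burnt (originally-T cells now '.'): 15

Answer: 15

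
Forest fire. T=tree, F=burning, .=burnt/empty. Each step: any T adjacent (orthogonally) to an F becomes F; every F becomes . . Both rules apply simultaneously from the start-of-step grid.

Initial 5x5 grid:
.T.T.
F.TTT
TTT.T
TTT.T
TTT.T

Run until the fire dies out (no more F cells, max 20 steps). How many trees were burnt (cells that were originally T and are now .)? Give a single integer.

Step 1: +1 fires, +1 burnt (F count now 1)
Step 2: +2 fires, +1 burnt (F count now 2)
Step 3: +3 fires, +2 burnt (F count now 3)
Step 4: +3 fires, +3 burnt (F count now 3)
Step 5: +2 fires, +3 burnt (F count now 2)
Step 6: +2 fires, +2 burnt (F count now 2)
Step 7: +1 fires, +2 burnt (F count now 1)
Step 8: +1 fires, +1 burnt (F count now 1)
Step 9: +1 fires, +1 burnt (F count now 1)
Step 10: +0 fires, +1 burnt (F count now 0)
Fire out after step 10
Initially T: 17, now '.': 24
Total burnt (originally-T cells now '.'): 16

Answer: 16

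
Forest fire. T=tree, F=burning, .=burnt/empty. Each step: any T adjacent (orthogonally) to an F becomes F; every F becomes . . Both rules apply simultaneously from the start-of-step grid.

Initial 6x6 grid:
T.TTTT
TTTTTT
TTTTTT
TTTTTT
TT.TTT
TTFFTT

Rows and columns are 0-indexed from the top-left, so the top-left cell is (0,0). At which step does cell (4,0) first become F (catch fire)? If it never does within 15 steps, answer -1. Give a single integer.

Step 1: cell (4,0)='T' (+3 fires, +2 burnt)
Step 2: cell (4,0)='T' (+5 fires, +3 burnt)
Step 3: cell (4,0)='F' (+6 fires, +5 burnt)
  -> target ignites at step 3
Step 4: cell (4,0)='.' (+6 fires, +6 burnt)
Step 5: cell (4,0)='.' (+6 fires, +6 burnt)
Step 6: cell (4,0)='.' (+4 fires, +6 burnt)
Step 7: cell (4,0)='.' (+2 fires, +4 burnt)
Step 8: cell (4,0)='.' (+0 fires, +2 burnt)
  fire out at step 8

3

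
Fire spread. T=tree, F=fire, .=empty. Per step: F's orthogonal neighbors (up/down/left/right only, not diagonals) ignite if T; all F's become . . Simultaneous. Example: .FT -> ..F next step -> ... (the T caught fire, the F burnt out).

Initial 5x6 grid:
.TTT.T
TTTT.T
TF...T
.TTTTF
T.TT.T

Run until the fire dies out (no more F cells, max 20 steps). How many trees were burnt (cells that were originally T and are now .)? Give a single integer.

Step 1: +6 fires, +2 burnt (F count now 6)
Step 2: +6 fires, +6 burnt (F count now 6)
Step 3: +5 fires, +6 burnt (F count now 5)
Step 4: +1 fires, +5 burnt (F count now 1)
Step 5: +0 fires, +1 burnt (F count now 0)
Fire out after step 5
Initially T: 19, now '.': 29
Total burnt (originally-T cells now '.'): 18

Answer: 18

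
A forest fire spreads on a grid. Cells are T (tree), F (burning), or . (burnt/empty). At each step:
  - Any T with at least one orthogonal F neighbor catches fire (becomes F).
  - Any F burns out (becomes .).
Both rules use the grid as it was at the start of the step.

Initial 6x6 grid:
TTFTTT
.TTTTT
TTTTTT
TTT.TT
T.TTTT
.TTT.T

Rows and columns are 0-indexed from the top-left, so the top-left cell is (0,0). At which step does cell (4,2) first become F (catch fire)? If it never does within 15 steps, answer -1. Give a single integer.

Step 1: cell (4,2)='T' (+3 fires, +1 burnt)
Step 2: cell (4,2)='T' (+5 fires, +3 burnt)
Step 3: cell (4,2)='T' (+5 fires, +5 burnt)
Step 4: cell (4,2)='F' (+5 fires, +5 burnt)
  -> target ignites at step 4
Step 5: cell (4,2)='.' (+5 fires, +5 burnt)
Step 6: cell (4,2)='.' (+5 fires, +5 burnt)
Step 7: cell (4,2)='.' (+1 fires, +5 burnt)
Step 8: cell (4,2)='.' (+1 fires, +1 burnt)
Step 9: cell (4,2)='.' (+0 fires, +1 burnt)
  fire out at step 9

4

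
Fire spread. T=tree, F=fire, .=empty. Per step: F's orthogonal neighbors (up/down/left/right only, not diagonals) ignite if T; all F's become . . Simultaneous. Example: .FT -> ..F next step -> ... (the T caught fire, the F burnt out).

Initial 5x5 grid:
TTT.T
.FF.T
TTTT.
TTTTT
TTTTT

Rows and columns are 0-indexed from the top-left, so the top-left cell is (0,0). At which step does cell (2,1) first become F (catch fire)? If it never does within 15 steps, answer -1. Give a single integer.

Step 1: cell (2,1)='F' (+4 fires, +2 burnt)
  -> target ignites at step 1
Step 2: cell (2,1)='.' (+5 fires, +4 burnt)
Step 3: cell (2,1)='.' (+4 fires, +5 burnt)
Step 4: cell (2,1)='.' (+3 fires, +4 burnt)
Step 5: cell (2,1)='.' (+1 fires, +3 burnt)
Step 6: cell (2,1)='.' (+0 fires, +1 burnt)
  fire out at step 6

1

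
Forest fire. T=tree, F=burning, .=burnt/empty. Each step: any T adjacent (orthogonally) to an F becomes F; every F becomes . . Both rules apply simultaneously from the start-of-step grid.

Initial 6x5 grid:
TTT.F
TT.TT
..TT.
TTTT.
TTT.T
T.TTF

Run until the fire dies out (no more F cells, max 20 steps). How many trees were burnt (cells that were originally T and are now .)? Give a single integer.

Answer: 15

Derivation:
Step 1: +3 fires, +2 burnt (F count now 3)
Step 2: +2 fires, +3 burnt (F count now 2)
Step 3: +2 fires, +2 burnt (F count now 2)
Step 4: +4 fires, +2 burnt (F count now 4)
Step 5: +2 fires, +4 burnt (F count now 2)
Step 6: +2 fires, +2 burnt (F count now 2)
Step 7: +0 fires, +2 burnt (F count now 0)
Fire out after step 7
Initially T: 20, now '.': 25
Total burnt (originally-T cells now '.'): 15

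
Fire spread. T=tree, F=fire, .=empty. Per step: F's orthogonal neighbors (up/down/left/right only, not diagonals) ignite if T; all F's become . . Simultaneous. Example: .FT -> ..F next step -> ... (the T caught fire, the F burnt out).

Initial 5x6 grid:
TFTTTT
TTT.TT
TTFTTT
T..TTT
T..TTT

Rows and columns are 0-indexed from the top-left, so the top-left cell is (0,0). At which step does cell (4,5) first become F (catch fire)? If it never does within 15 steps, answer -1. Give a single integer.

Step 1: cell (4,5)='T' (+6 fires, +2 burnt)
Step 2: cell (4,5)='T' (+5 fires, +6 burnt)
Step 3: cell (4,5)='T' (+6 fires, +5 burnt)
Step 4: cell (4,5)='T' (+5 fires, +6 burnt)
Step 5: cell (4,5)='F' (+1 fires, +5 burnt)
  -> target ignites at step 5
Step 6: cell (4,5)='.' (+0 fires, +1 burnt)
  fire out at step 6

5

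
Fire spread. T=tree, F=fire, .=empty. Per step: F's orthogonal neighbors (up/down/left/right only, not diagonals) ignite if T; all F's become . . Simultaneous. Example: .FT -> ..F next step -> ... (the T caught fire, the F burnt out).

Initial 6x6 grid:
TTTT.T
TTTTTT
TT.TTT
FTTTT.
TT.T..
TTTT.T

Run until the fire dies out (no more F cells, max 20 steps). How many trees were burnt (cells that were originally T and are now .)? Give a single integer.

Step 1: +3 fires, +1 burnt (F count now 3)
Step 2: +5 fires, +3 burnt (F count now 5)
Step 3: +4 fires, +5 burnt (F count now 4)
Step 4: +6 fires, +4 burnt (F count now 6)
Step 5: +4 fires, +6 burnt (F count now 4)
Step 6: +3 fires, +4 burnt (F count now 3)
Step 7: +1 fires, +3 burnt (F count now 1)
Step 8: +1 fires, +1 burnt (F count now 1)
Step 9: +0 fires, +1 burnt (F count now 0)
Fire out after step 9
Initially T: 28, now '.': 35
Total burnt (originally-T cells now '.'): 27

Answer: 27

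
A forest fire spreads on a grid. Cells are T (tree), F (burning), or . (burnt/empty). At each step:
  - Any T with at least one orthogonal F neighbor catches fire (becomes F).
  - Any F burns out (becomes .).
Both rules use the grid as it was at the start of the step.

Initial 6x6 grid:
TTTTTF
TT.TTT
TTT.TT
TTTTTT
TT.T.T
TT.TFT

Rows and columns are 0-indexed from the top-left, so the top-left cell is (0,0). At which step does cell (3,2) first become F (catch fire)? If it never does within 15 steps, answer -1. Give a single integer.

Step 1: cell (3,2)='T' (+4 fires, +2 burnt)
Step 2: cell (3,2)='T' (+5 fires, +4 burnt)
Step 3: cell (3,2)='T' (+5 fires, +5 burnt)
Step 4: cell (3,2)='F' (+3 fires, +5 burnt)
  -> target ignites at step 4
Step 5: cell (3,2)='.' (+4 fires, +3 burnt)
Step 6: cell (3,2)='.' (+4 fires, +4 burnt)
Step 7: cell (3,2)='.' (+3 fires, +4 burnt)
Step 8: cell (3,2)='.' (+1 fires, +3 burnt)
Step 9: cell (3,2)='.' (+0 fires, +1 burnt)
  fire out at step 9

4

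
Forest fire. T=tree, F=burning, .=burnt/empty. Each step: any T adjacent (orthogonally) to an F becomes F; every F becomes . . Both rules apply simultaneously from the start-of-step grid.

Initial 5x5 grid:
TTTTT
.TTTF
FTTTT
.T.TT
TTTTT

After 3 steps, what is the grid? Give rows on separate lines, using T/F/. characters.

Step 1: 4 trees catch fire, 2 burn out
  TTTTF
  .TTF.
  .FTTF
  .T.TT
  TTTTT
Step 2: 7 trees catch fire, 4 burn out
  TTTF.
  .FF..
  ..FF.
  .F.TF
  TTTTT
Step 3: 5 trees catch fire, 7 burn out
  TFF..
  .....
  .....
  ...F.
  TFTTF

TFF..
.....
.....
...F.
TFTTF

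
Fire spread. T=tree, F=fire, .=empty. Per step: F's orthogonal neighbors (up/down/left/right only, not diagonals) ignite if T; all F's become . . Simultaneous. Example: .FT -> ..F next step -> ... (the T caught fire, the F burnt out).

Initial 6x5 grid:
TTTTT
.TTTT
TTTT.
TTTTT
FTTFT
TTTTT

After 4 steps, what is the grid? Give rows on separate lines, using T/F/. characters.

Step 1: 7 trees catch fire, 2 burn out
  TTTTT
  .TTTT
  TTTT.
  FTTFT
  .FF.F
  FTTFT
Step 2: 8 trees catch fire, 7 burn out
  TTTTT
  .TTTT
  FTTF.
  .FF.F
  .....
  .FF.F
Step 3: 3 trees catch fire, 8 burn out
  TTTTT
  .TTFT
  .FF..
  .....
  .....
  .....
Step 4: 4 trees catch fire, 3 burn out
  TTTFT
  .FF.F
  .....
  .....
  .....
  .....

TTTFT
.FF.F
.....
.....
.....
.....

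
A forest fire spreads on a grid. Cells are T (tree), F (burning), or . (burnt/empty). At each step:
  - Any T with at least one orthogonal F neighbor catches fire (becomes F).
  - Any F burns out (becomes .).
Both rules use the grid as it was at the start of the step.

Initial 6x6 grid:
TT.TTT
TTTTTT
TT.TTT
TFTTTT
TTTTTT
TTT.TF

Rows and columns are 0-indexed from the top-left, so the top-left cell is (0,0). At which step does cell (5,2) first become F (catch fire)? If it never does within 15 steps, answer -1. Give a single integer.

Step 1: cell (5,2)='T' (+6 fires, +2 burnt)
Step 2: cell (5,2)='T' (+8 fires, +6 burnt)
Step 3: cell (5,2)='F' (+9 fires, +8 burnt)
  -> target ignites at step 3
Step 4: cell (5,2)='.' (+4 fires, +9 burnt)
Step 5: cell (5,2)='.' (+3 fires, +4 burnt)
Step 6: cell (5,2)='.' (+1 fires, +3 burnt)
Step 7: cell (5,2)='.' (+0 fires, +1 burnt)
  fire out at step 7

3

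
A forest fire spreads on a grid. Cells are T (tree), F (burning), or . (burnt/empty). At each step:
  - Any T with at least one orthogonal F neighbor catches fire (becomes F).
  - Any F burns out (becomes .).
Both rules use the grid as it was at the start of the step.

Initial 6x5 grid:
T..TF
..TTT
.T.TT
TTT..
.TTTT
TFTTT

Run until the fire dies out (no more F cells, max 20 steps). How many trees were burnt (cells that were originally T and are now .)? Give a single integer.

Answer: 18

Derivation:
Step 1: +5 fires, +2 burnt (F count now 5)
Step 2: +5 fires, +5 burnt (F count now 5)
Step 3: +7 fires, +5 burnt (F count now 7)
Step 4: +1 fires, +7 burnt (F count now 1)
Step 5: +0 fires, +1 burnt (F count now 0)
Fire out after step 5
Initially T: 19, now '.': 29
Total burnt (originally-T cells now '.'): 18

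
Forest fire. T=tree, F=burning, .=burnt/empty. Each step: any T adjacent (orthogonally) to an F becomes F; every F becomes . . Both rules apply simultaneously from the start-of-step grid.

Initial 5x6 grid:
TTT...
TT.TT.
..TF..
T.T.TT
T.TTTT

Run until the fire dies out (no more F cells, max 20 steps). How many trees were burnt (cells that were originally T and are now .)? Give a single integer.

Step 1: +2 fires, +1 burnt (F count now 2)
Step 2: +2 fires, +2 burnt (F count now 2)
Step 3: +1 fires, +2 burnt (F count now 1)
Step 4: +1 fires, +1 burnt (F count now 1)
Step 5: +1 fires, +1 burnt (F count now 1)
Step 6: +2 fires, +1 burnt (F count now 2)
Step 7: +1 fires, +2 burnt (F count now 1)
Step 8: +0 fires, +1 burnt (F count now 0)
Fire out after step 8
Initially T: 17, now '.': 23
Total burnt (originally-T cells now '.'): 10

Answer: 10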